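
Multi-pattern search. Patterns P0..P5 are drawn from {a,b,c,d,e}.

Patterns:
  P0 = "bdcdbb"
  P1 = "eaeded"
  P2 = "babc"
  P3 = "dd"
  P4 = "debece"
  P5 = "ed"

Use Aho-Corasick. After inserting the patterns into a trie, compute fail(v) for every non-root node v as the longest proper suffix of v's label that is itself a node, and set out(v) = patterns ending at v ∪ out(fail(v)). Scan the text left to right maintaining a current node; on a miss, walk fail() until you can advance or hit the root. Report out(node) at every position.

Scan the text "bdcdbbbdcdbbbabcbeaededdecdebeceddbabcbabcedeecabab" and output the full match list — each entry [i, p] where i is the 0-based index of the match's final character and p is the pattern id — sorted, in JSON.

Construct AC machine:
Trie (insert patterns):
  n0 'ε': b→1 d→16 e→7
  n1 'b': a→13 d→2
  n2 'bd': c→3
  n3 'bdc': d→4
  n4 'bdcd': b→5
  n5 'bdcdb': b→6
  n6 'bdcdbb': ·  [P0 ends]
  n7 'e': a→8 d→23
  n8 'ea': e→9
  n9 'eae': d→10
  n10 'eaed': e→11
  n11 'eaede': d→12
  n12 'eaeded': ·  [P1 ends]
  n13 'ba': b→14
  n14 'bab': c→15
  n15 'babc': ·  [P2 ends]
  n16 'd': d→17 e→18
  n17 'dd': ·  [P3 ends]
  n18 'de': b→19
  n19 'deb': e→20
  n20 'debe': c→21
  n21 'debec': e→22
  n22 'debece': ·  [P4 ends]
  n23 'ed': ·  [P5 ends]

BFS fail/out derivation:
  n1('b'): parent n0 fail=0; on 'b' 0 → fail=0;  out ∅∪∅=∅
  n7('e'): parent n0 fail=0; on 'e' 0 → fail=0;  out ∅∪∅=∅
  n16('d'): parent n0 fail=0; on 'd' 0 → fail=0;  out ∅∪∅=∅
  n2('bd'): parent n1 fail=0; on 'd' 0 → fail=16;  out ∅∪∅=∅
  n8('ea'): parent n7 fail=0; on 'a' 0 → fail=0;  out ∅∪∅=∅
  n13('ba'): parent n1 fail=0; on 'a' 0 → fail=0;  out ∅∪∅=∅
  n17('dd'): parent n16 fail=0; on 'd' 0 → fail=16;  out {3}∪∅={3}
  n18('de'): parent n16 fail=0; on 'e' 0 → fail=7;  out ∅∪∅=∅
  n23('ed'): parent n7 fail=0; on 'd' 0 → fail=16;  out {5}∪∅={5}
  n3('bdc'): parent n2 fail=16; on 'c' 16→0 → fail=0;  out ∅∪∅=∅
  n9('eae'): parent n8 fail=0; on 'e' 0 → fail=7;  out ∅∪∅=∅
  n14('bab'): parent n13 fail=0; on 'b' 0 → fail=1;  out ∅∪∅=∅
  n19('deb'): parent n18 fail=7; on 'b' 7→0 → fail=1;  out ∅∪∅=∅
  n4('bdcd'): parent n3 fail=0; on 'd' 0 → fail=16;  out ∅∪∅=∅
  n10('eaed'): parent n9 fail=7; on 'd' 7 → fail=23;  out ∅∪{5}={5}
  n15('babc'): parent n14 fail=1; on 'c' 1→0 → fail=0;  out {2}∪∅={2}
  n20('debe'): parent n19 fail=1; on 'e' 1→0 → fail=7;  out ∅∪∅=∅
  n5('bdcdb'): parent n4 fail=16; on 'b' 16→0 → fail=1;  out ∅∪∅=∅
  n11('eaede'): parent n10 fail=23; on 'e' 23→16 → fail=18;  out ∅∪∅=∅
  n21('debec'): parent n20 fail=7; on 'c' 7→0 → fail=0;  out ∅∪∅=∅
  n6('bdcdbb'): parent n5 fail=1; on 'b' 1→0 → fail=1;  out {0}∪∅={0}
  n12('eaeded'): parent n11 fail=18; on 'd' 18→7 → fail=23;  out {1}∪{5}={1,5}
  n22('debece'): parent n21 fail=0; on 'e' 0 → fail=7;  out {4}∪∅={4}

Scan:
[0] read 'b'  n0⇒n1
[1] read 'd'  n1⇒n2
[2] read 'c'  n2⇒n3
[3] read 'd'  n3⇒n4
[4] read 'b'  n4⇒n5
[5] read 'b'  n5⇒n6  → match P0@[0:5]
[6] read 'b'  n6⇒n1 (fail-walked)
[7] read 'd'  n1⇒n2
[8] read 'c'  n2⇒n3
[9] read 'd'  n3⇒n4
[10] read 'b'  n4⇒n5
[11] read 'b'  n5⇒n6  → match P0@[6:11]
[12] read 'b'  n6⇒n1 (fail-walked)
[13] read 'a'  n1⇒n13
[14] read 'b'  n13⇒n14
[15] read 'c'  n14⇒n15  → match P2@[12:15]
[16] read 'b'  n15⇒n1 (fail-walked)
[17] read 'e'  n1⇒n7 (fail-walked)
[18] read 'a'  n7⇒n8
[19] read 'e'  n8⇒n9
[20] read 'd'  n9⇒n10  → match P5@[19:20]
[21] read 'e'  n10⇒n11
[22] read 'd'  n11⇒n12  → match P1@[17:22],P5@[21:22]
[23] read 'd'  n12⇒n17 (fail-walked)  → match P3@[22:23]
[24] read 'e'  n17⇒n18 (fail-walked)
[25] read 'c'  n18⇒n0 (fail-walked)
[26] read 'd'  n0⇒n16
[27] read 'e'  n16⇒n18
[28] read 'b'  n18⇒n19
[29] read 'e'  n19⇒n20
[30] read 'c'  n20⇒n21
[31] read 'e'  n21⇒n22  → match P4@[26:31]
[32] read 'd'  n22⇒n23 (fail-walked)  → match P5@[31:32]
[33] read 'd'  n23⇒n17 (fail-walked)  → match P3@[32:33]
[34] read 'b'  n17⇒n1 (fail-walked)
[35] read 'a'  n1⇒n13
[36] read 'b'  n13⇒n14
[37] read 'c'  n14⇒n15  → match P2@[34:37]
[38] read 'b'  n15⇒n1 (fail-walked)
[39] read 'a'  n1⇒n13
[40] read 'b'  n13⇒n14
[41] read 'c'  n14⇒n15  → match P2@[38:41]
[42] read 'e'  n15⇒n7 (fail-walked)
[43] read 'd'  n7⇒n23  → match P5@[42:43]
[44] read 'e'  n23⇒n18 (fail-walked)
[45] read 'e'  n18⇒n7 (fail-walked)
[46] read 'c'  n7⇒n0 (fail-walked)
[47] read 'a'  n0⇒n0
[48] read 'b'  n0⇒n1
[49] read 'a'  n1⇒n13
[50] read 'b'  n13⇒n14

Result: [[5,0],[11,0],[15,2],[20,5],[22,1],[22,5],[23,3],[31,4],[32,5],[33,3],[37,2],[41,2],[43,5]]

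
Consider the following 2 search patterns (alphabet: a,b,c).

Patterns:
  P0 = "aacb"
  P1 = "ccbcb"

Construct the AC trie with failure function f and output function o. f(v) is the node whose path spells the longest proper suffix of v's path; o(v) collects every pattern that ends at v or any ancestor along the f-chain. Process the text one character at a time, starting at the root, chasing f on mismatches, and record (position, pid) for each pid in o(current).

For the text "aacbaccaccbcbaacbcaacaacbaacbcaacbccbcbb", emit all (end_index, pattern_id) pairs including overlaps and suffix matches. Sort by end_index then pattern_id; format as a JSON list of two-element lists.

Build automaton:
Trie nodes:
  n0 'ε': a→1 c→5
  n1 'a': a→2
  n2 'aa': c→3
  n3 'aac': b→4
  n4 'aacb': ·  ←P0
  n5 'c': c→6
  n6 'cc': b→7
  n7 'ccb': c→8
  n8 'ccbc': b→9
  n9 'ccbcb': ·  ←P1

Failure links (BFS by depth):
  n1('a'): parent n0 fail=0; on 'a' 0 → fail=0;  out ∅∪∅=∅
  n5('c'): parent n0 fail=0; on 'c' 0 → fail=0;  out ∅∪∅=∅
  n2('aa'): parent n1 fail=0; on 'a' 0 → fail=1;  out ∅∪∅=∅
  n6('cc'): parent n5 fail=0; on 'c' 0 → fail=5;  out ∅∪∅=∅
  n3('aac'): parent n2 fail=1; on 'c' 1→0 → fail=5;  out ∅∪∅=∅
  n7('ccb'): parent n6 fail=5; on 'b' 5→0 → fail=0;  out ∅∪∅=∅
  n4('aacb'): parent n3 fail=5; on 'b' 5→0 → fail=0;  out {0}∪∅={0}
  n8('ccbc'): parent n7 fail=0; on 'c' 0 → fail=5;  out ∅∪∅=∅
  n9('ccbcb'): parent n8 fail=5; on 'b' 5→0 → fail=0;  out {1}∪∅={1}

Text stream:
pos 0 'a': at 1
pos 1 'a': at 2
pos 2 'c': at 3
pos 3 'b': at 4  → match P0@[0:3]
pos 4 'a': at 1 (via fail)
pos 5 'c': at 5 (via fail)
pos 6 'c': at 6
pos 7 'a': at 1 (via fail)
pos 8 'c': at 5 (via fail)
pos 9 'c': at 6
pos 10 'b': at 7
pos 11 'c': at 8
pos 12 'b': at 9  → match P1@[8:12]
pos 13 'a': at 1 (via fail)
pos 14 'a': at 2
pos 15 'c': at 3
pos 16 'b': at 4  → match P0@[13:16]
pos 17 'c': at 5 (via fail)
pos 18 'a': at 1 (via fail)
pos 19 'a': at 2
pos 20 'c': at 3
pos 21 'a': at 1 (via fail)
pos 22 'a': at 2
pos 23 'c': at 3
pos 24 'b': at 4  → match P0@[21:24]
pos 25 'a': at 1 (via fail)
pos 26 'a': at 2
pos 27 'c': at 3
pos 28 'b': at 4  → match P0@[25:28]
pos 29 'c': at 5 (via fail)
pos 30 'a': at 1 (via fail)
pos 31 'a': at 2
pos 32 'c': at 3
pos 33 'b': at 4  → match P0@[30:33]
pos 34 'c': at 5 (via fail)
pos 35 'c': at 6
pos 36 'b': at 7
pos 37 'c': at 8
pos 38 'b': at 9  → match P1@[34:38]
pos 39 'b': at 0 (via fail)

All matches (sorted): [[3,0],[12,1],[16,0],[24,0],[28,0],[33,0],[38,1]]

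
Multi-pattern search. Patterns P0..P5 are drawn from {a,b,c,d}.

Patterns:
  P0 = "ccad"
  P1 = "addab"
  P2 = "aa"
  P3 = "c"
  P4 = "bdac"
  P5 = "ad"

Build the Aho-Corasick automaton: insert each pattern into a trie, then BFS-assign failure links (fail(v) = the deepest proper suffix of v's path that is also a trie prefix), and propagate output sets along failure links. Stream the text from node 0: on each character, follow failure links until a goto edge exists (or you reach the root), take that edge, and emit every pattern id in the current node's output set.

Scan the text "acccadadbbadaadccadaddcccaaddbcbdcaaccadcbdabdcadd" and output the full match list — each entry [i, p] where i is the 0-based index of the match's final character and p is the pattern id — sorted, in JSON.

Construct AC machine:
Trie (insert patterns):
  0='ε' goto a→5 b→11 c→1
  1='c' goto c→2  ←P3
  2='cc' goto a→3
  3='cca' goto d→4
  4='ccad' goto ·  ←P0
  5='a' goto a→10 d→6
  6='ad' goto d→7  ←P5
  7='add' goto a→8
  8='adda' goto b→9
  9='addab' goto ·  ←P1
  10='aa' goto ·  ←P2
  11='b' goto d→12
  12='bd' goto a→13
  13='bda' goto c→14
  14='bdac' goto ·  ←P4

Failure links (BFS by depth):
  n1('c'): parent n0 fail=0; on 'c' 0 → fail=0;  out {3}∪∅={3}
  n5('a'): parent n0 fail=0; on 'a' 0 → fail=0;  out ∅∪∅=∅
  n11('b'): parent n0 fail=0; on 'b' 0 → fail=0;  out ∅∪∅=∅
  n2('cc'): parent n1 fail=0; on 'c' 0 → fail=1;  out ∅∪{3}={3}
  n6('ad'): parent n5 fail=0; on 'd' 0 → fail=0;  out {5}∪∅={5}
  n10('aa'): parent n5 fail=0; on 'a' 0 → fail=5;  out {2}∪∅={2}
  n12('bd'): parent n11 fail=0; on 'd' 0 → fail=0;  out ∅∪∅=∅
  n3('cca'): parent n2 fail=1; on 'a' 1→0 → fail=5;  out ∅∪∅=∅
  n7('add'): parent n6 fail=0; on 'd' 0 → fail=0;  out ∅∪∅=∅
  n13('bda'): parent n12 fail=0; on 'a' 0 → fail=5;  out ∅∪∅=∅
  n4('ccad'): parent n3 fail=5; on 'd' 5 → fail=6;  out {0}∪{5}={0,5}
  n8('adda'): parent n7 fail=0; on 'a' 0 → fail=5;  out ∅∪∅=∅
  n14('bdac'): parent n13 fail=5; on 'c' 5→0 → fail=1;  out {4}∪{3}={3,4}
  n9('addab'): parent n8 fail=5; on 'b' 5→0 → fail=11;  out {1}∪∅={1}

Scan:
[0] read 'a'  n0⇒n5
[1] read 'c'  n5⇒n1 (via fail)  emit P3@[1:1]
[2] read 'c'  n1⇒n2  emit P3@[2:2]
[3] read 'c'  n2⇒n2 (via fail)  emit P3@[3:3]
[4] read 'a'  n2⇒n3
[5] read 'd'  n3⇒n4  emit P0@[2:5],P5@[4:5]
[6] read 'a'  n4⇒n5 (via fail)
[7] read 'd'  n5⇒n6  emit P5@[6:7]
[8] read 'b'  n6⇒n11 (via fail)
[9] read 'b'  n11⇒n11 (via fail)
[10] read 'a'  n11⇒n5 (via fail)
[11] read 'd'  n5⇒n6  emit P5@[10:11]
[12] read 'a'  n6⇒n5 (via fail)
[13] read 'a'  n5⇒n10  emit P2@[12:13]
[14] read 'd'  n10⇒n6 (via fail)  emit P5@[13:14]
[15] read 'c'  n6⇒n1 (via fail)  emit P3@[15:15]
[16] read 'c'  n1⇒n2  emit P3@[16:16]
[17] read 'a'  n2⇒n3
[18] read 'd'  n3⇒n4  emit P0@[15:18],P5@[17:18]
[19] read 'a'  n4⇒n5 (via fail)
[20] read 'd'  n5⇒n6  emit P5@[19:20]
[21] read 'd'  n6⇒n7
[22] read 'c'  n7⇒n1 (via fail)  emit P3@[22:22]
[23] read 'c'  n1⇒n2  emit P3@[23:23]
[24] read 'c'  n2⇒n2 (via fail)  emit P3@[24:24]
[25] read 'a'  n2⇒n3
[26] read 'a'  n3⇒n10 (via fail)  emit P2@[25:26]
[27] read 'd'  n10⇒n6 (via fail)  emit P5@[26:27]
[28] read 'd'  n6⇒n7
[29] read 'b'  n7⇒n11 (via fail)
[30] read 'c'  n11⇒n1 (via fail)  emit P3@[30:30]
[31] read 'b'  n1⇒n11 (via fail)
[32] read 'd'  n11⇒n12
[33] read 'c'  n12⇒n1 (via fail)  emit P3@[33:33]
[34] read 'a'  n1⇒n5 (via fail)
[35] read 'a'  n5⇒n10  emit P2@[34:35]
[36] read 'c'  n10⇒n1 (via fail)  emit P3@[36:36]
[37] read 'c'  n1⇒n2  emit P3@[37:37]
[38] read 'a'  n2⇒n3
[39] read 'd'  n3⇒n4  emit P0@[36:39],P5@[38:39]
[40] read 'c'  n4⇒n1 (via fail)  emit P3@[40:40]
[41] read 'b'  n1⇒n11 (via fail)
[42] read 'd'  n11⇒n12
[43] read 'a'  n12⇒n13
[44] read 'b'  n13⇒n11 (via fail)
[45] read 'd'  n11⇒n12
[46] read 'c'  n12⇒n1 (via fail)  emit P3@[46:46]
[47] read 'a'  n1⇒n5 (via fail)
[48] read 'd'  n5⇒n6  emit P5@[47:48]
[49] read 'd'  n6⇒n7

Result: [[1,3],[2,3],[3,3],[5,0],[5,5],[7,5],[11,5],[13,2],[14,5],[15,3],[16,3],[18,0],[18,5],[20,5],[22,3],[23,3],[24,3],[26,2],[27,5],[30,3],[33,3],[35,2],[36,3],[37,3],[39,0],[39,5],[40,3],[46,3],[48,5]]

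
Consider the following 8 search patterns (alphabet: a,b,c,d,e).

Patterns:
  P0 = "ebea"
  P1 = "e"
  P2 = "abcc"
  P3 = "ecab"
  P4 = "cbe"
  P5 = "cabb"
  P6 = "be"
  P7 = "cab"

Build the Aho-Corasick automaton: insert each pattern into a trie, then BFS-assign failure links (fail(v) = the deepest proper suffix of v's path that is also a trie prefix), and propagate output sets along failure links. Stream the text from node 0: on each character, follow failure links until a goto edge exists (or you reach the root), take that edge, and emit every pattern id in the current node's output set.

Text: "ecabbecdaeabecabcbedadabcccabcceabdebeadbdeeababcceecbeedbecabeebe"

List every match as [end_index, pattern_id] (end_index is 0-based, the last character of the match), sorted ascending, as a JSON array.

Build automaton:
Trie (insert patterns):
  n0 'ε': a→5 b→18 c→12 e→1
  n1 'e': b→2 c→9  ←P1
  n2 'eb': e→3
  n3 'ebe': a→4
  n4 'ebea': ·  ←P0
  n5 'a': b→6
  n6 'ab': c→7
  n7 'abc': c→8
  n8 'abcc': ·  ←P2
  n9 'ec': a→10
  n10 'eca': b→11
  n11 'ecab': ·  ←P3
  n12 'c': a→15 b→13
  n13 'cb': e→14
  n14 'cbe': ·  ←P4
  n15 'ca': b→16
  n16 'cab': b→17  ←P7
  n17 'cabb': ·  ←P5
  n18 'b': e→19
  n19 'be': ·  ←P6

BFS fail/out derivation:
  n1('e'): parent n0 fail=0; on 'e' 0 → fail=0;  out {1}∪∅={1}
  n5('a'): parent n0 fail=0; on 'a' 0 → fail=0;  out ∅∪∅=∅
  n12('c'): parent n0 fail=0; on 'c' 0 → fail=0;  out ∅∪∅=∅
  n18('b'): parent n0 fail=0; on 'b' 0 → fail=0;  out ∅∪∅=∅
  n2('eb'): parent n1 fail=0; on 'b' 0 → fail=18;  out ∅∪∅=∅
  n6('ab'): parent n5 fail=0; on 'b' 0 → fail=18;  out ∅∪∅=∅
  n9('ec'): parent n1 fail=0; on 'c' 0 → fail=12;  out ∅∪∅=∅
  n13('cb'): parent n12 fail=0; on 'b' 0 → fail=18;  out ∅∪∅=∅
  n15('ca'): parent n12 fail=0; on 'a' 0 → fail=5;  out ∅∪∅=∅
  n19('be'): parent n18 fail=0; on 'e' 0 → fail=1;  out {6}∪{1}={1,6}
  n3('ebe'): parent n2 fail=18; on 'e' 18 → fail=19;  out ∅∪{1,6}={1,6}
  n7('abc'): parent n6 fail=18; on 'c' 18→0 → fail=12;  out ∅∪∅=∅
  n10('eca'): parent n9 fail=12; on 'a' 12 → fail=15;  out ∅∪∅=∅
  n14('cbe'): parent n13 fail=18; on 'e' 18 → fail=19;  out {4}∪{1,6}={1,4,6}
  n16('cab'): parent n15 fail=5; on 'b' 5 → fail=6;  out {7}∪∅={7}
  n4('ebea'): parent n3 fail=19; on 'a' 19→1→0 → fail=5;  out {0}∪∅={0}
  n8('abcc'): parent n7 fail=12; on 'c' 12→0 → fail=12;  out {2}∪∅={2}
  n11('ecab'): parent n10 fail=15; on 'b' 15 → fail=16;  out {3}∪{7}={3,7}
  n17('cabb'): parent n16 fail=6; on 'b' 6→18→0 → fail=18;  out {5}∪∅={5}

Run:
[0] read 'e'  n0⇒n1  emit P1@[0:0]
[1] read 'c'  n1⇒n9
[2] read 'a'  n9⇒n10
[3] read 'b'  n10⇒n11  emit P3@[0:3],P7@[1:3]
[4] read 'b'  n11⇒n17 (fail-walked)  emit P5@[1:4]
[5] read 'e'  n17⇒n19 (fail-walked)  emit P1@[5:5],P6@[4:5]
[6] read 'c'  n19⇒n9 (fail-walked)
[7] read 'd'  n9⇒n0 (fail-walked)
[8] read 'a'  n0⇒n5
[9] read 'e'  n5⇒n1 (fail-walked)  emit P1@[9:9]
[10] read 'a'  n1⇒n5 (fail-walked)
[11] read 'b'  n5⇒n6
[12] read 'e'  n6⇒n19 (fail-walked)  emit P1@[12:12],P6@[11:12]
[13] read 'c'  n19⇒n9 (fail-walked)
[14] read 'a'  n9⇒n10
[15] read 'b'  n10⇒n11  emit P3@[12:15],P7@[13:15]
[16] read 'c'  n11⇒n7 (fail-walked)
[17] read 'b'  n7⇒n13 (fail-walked)
[18] read 'e'  n13⇒n14  emit P1@[18:18],P4@[16:18],P6@[17:18]
[19] read 'd'  n14⇒n0 (fail-walked)
[20] read 'a'  n0⇒n5
[21] read 'd'  n5⇒n0 (fail-walked)
[22] read 'a'  n0⇒n5
[23] read 'b'  n5⇒n6
[24] read 'c'  n6⇒n7
[25] read 'c'  n7⇒n8  emit P2@[22:25]
[26] read 'c'  n8⇒n12 (fail-walked)
[27] read 'a'  n12⇒n15
[28] read 'b'  n15⇒n16  emit P7@[26:28]
[29] read 'c'  n16⇒n7 (fail-walked)
[30] read 'c'  n7⇒n8  emit P2@[27:30]
[31] read 'e'  n8⇒n1 (fail-walked)  emit P1@[31:31]
[32] read 'a'  n1⇒n5 (fail-walked)
[33] read 'b'  n5⇒n6
[34] read 'd'  n6⇒n0 (fail-walked)
[35] read 'e'  n0⇒n1  emit P1@[35:35]
[36] read 'b'  n1⇒n2
[37] read 'e'  n2⇒n3  emit P1@[37:37],P6@[36:37]
[38] read 'a'  n3⇒n4  emit P0@[35:38]
[39] read 'd'  n4⇒n0 (fail-walked)
[40] read 'b'  n0⇒n18
[41] read 'd'  n18⇒n0 (fail-walked)
[42] read 'e'  n0⇒n1  emit P1@[42:42]
[43] read 'e'  n1⇒n1 (fail-walked)  emit P1@[43:43]
[44] read 'a'  n1⇒n5 (fail-walked)
[45] read 'b'  n5⇒n6
[46] read 'a'  n6⇒n5 (fail-walked)
[47] read 'b'  n5⇒n6
[48] read 'c'  n6⇒n7
[49] read 'c'  n7⇒n8  emit P2@[46:49]
[50] read 'e'  n8⇒n1 (fail-walked)  emit P1@[50:50]
[51] read 'e'  n1⇒n1 (fail-walked)  emit P1@[51:51]
[52] read 'c'  n1⇒n9
[53] read 'b'  n9⇒n13 (fail-walked)
[54] read 'e'  n13⇒n14  emit P1@[54:54],P4@[52:54],P6@[53:54]
[55] read 'e'  n14⇒n1 (fail-walked)  emit P1@[55:55]
[56] read 'd'  n1⇒n0 (fail-walked)
[57] read 'b'  n0⇒n18
[58] read 'e'  n18⇒n19  emit P1@[58:58],P6@[57:58]
[59] read 'c'  n19⇒n9 (fail-walked)
[60] read 'a'  n9⇒n10
[61] read 'b'  n10⇒n11  emit P3@[58:61],P7@[59:61]
[62] read 'e'  n11⇒n19 (fail-walked)  emit P1@[62:62],P6@[61:62]
[63] read 'e'  n19⇒n1 (fail-walked)  emit P1@[63:63]
[64] read 'b'  n1⇒n2
[65] read 'e'  n2⇒n3  emit P1@[65:65],P6@[64:65]

All matches (sorted): [[0,1],[3,3],[3,7],[4,5],[5,1],[5,6],[9,1],[12,1],[12,6],[15,3],[15,7],[18,1],[18,4],[18,6],[25,2],[28,7],[30,2],[31,1],[35,1],[37,1],[37,6],[38,0],[42,1],[43,1],[49,2],[50,1],[51,1],[54,1],[54,4],[54,6],[55,1],[58,1],[58,6],[61,3],[61,7],[62,1],[62,6],[63,1],[65,1],[65,6]]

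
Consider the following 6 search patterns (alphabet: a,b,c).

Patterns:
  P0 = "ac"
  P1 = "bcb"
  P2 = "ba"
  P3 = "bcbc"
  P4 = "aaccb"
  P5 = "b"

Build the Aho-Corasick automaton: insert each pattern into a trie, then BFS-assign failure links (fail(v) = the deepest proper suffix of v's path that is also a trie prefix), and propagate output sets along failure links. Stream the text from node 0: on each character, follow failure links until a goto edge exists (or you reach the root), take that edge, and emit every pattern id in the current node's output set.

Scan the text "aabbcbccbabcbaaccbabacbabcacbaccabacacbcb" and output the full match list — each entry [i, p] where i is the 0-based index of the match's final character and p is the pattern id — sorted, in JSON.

Build:
Trie (insert patterns):
  n0 'ε': a→1 b→3
  n1 'a': a→8 c→2
  n2 'ac': ·  ←P0
  n3 'b': a→6 c→4  ←P5
  n4 'bc': b→5
  n5 'bcb': c→7  ←P1
  n6 'ba': ·  ←P2
  n7 'bcbc': ·  ←P3
  n8 'aa': c→9
  n9 'aac': c→10
  n10 'aacc': b→11
  n11 'aaccb': ·  ←P4

Failure links (BFS by depth):
  fail(1) 'a': from fail(0)=0 chase 'a': 0 ⇒ 0;  out=∅∪out(0)=∅
  fail(3) 'b': from fail(0)=0 chase 'b': 0 ⇒ 0;  out={5}∪out(0)={5}
  fail(2) 'ac': from fail(1)=0 chase 'c': 0 ⇒ 0;  out={0}∪out(0)={0}
  fail(4) 'bc': from fail(3)=0 chase 'c': 0 ⇒ 0;  out=∅∪out(0)=∅
  fail(6) 'ba': from fail(3)=0 chase 'a': 0 ⇒ 1;  out={2}∪out(1)={2}
  fail(8) 'aa': from fail(1)=0 chase 'a': 0 ⇒ 1;  out=∅∪out(1)=∅
  fail(5) 'bcb': from fail(4)=0 chase 'b': 0 ⇒ 3;  out={1}∪out(3)={1,5}
  fail(9) 'aac': from fail(8)=1 chase 'c': 1 ⇒ 2;  out=∅∪out(2)={0}
  fail(7) 'bcbc': from fail(5)=3 chase 'c': 3 ⇒ 4;  out={3}∪out(4)={3}
  fail(10) 'aacc': from fail(9)=2 chase 'c': 2→0 ⇒ 0;  out=∅∪out(0)=∅
  fail(11) 'aaccb': from fail(10)=0 chase 'b': 0 ⇒ 3;  out={4}∪out(3)={4,5}

Run:
i=0 'a': node 0→1
i=1 'a': node 1→8
i=2 'b': node 8→3 (via fail)  emit P5@[2:2]
i=3 'b': node 3→3 (via fail)  emit P5@[3:3]
i=4 'c': node 3→4
i=5 'b': node 4→5  emit P1@[3:5],P5@[5:5]
i=6 'c': node 5→7  emit P3@[3:6]
i=7 'c': node 7→0 (via fail)
i=8 'b': node 0→3  emit P5@[8:8]
i=9 'a': node 3→6  emit P2@[8:9]
i=10 'b': node 6→3 (via fail)  emit P5@[10:10]
i=11 'c': node 3→4
i=12 'b': node 4→5  emit P1@[10:12],P5@[12:12]
i=13 'a': node 5→6 (via fail)  emit P2@[12:13]
i=14 'a': node 6→8 (via fail)
i=15 'c': node 8→9  emit P0@[14:15]
i=16 'c': node 9→10
i=17 'b': node 10→11  emit P4@[13:17],P5@[17:17]
i=18 'a': node 11→6 (via fail)  emit P2@[17:18]
i=19 'b': node 6→3 (via fail)  emit P5@[19:19]
i=20 'a': node 3→6  emit P2@[19:20]
i=21 'c': node 6→2 (via fail)  emit P0@[20:21]
i=22 'b': node 2→3 (via fail)  emit P5@[22:22]
i=23 'a': node 3→6  emit P2@[22:23]
i=24 'b': node 6→3 (via fail)  emit P5@[24:24]
i=25 'c': node 3→4
i=26 'a': node 4→1 (via fail)
i=27 'c': node 1→2  emit P0@[26:27]
i=28 'b': node 2→3 (via fail)  emit P5@[28:28]
i=29 'a': node 3→6  emit P2@[28:29]
i=30 'c': node 6→2 (via fail)  emit P0@[29:30]
i=31 'c': node 2→0 (via fail)
i=32 'a': node 0→1
i=33 'b': node 1→3 (via fail)  emit P5@[33:33]
i=34 'a': node 3→6  emit P2@[33:34]
i=35 'c': node 6→2 (via fail)  emit P0@[34:35]
i=36 'a': node 2→1 (via fail)
i=37 'c': node 1→2  emit P0@[36:37]
i=38 'b': node 2→3 (via fail)  emit P5@[38:38]
i=39 'c': node 3→4
i=40 'b': node 4→5  emit P1@[38:40],P5@[40:40]

Result: [[2,5],[3,5],[5,1],[5,5],[6,3],[8,5],[9,2],[10,5],[12,1],[12,5],[13,2],[15,0],[17,4],[17,5],[18,2],[19,5],[20,2],[21,0],[22,5],[23,2],[24,5],[27,0],[28,5],[29,2],[30,0],[33,5],[34,2],[35,0],[37,0],[38,5],[40,1],[40,5]]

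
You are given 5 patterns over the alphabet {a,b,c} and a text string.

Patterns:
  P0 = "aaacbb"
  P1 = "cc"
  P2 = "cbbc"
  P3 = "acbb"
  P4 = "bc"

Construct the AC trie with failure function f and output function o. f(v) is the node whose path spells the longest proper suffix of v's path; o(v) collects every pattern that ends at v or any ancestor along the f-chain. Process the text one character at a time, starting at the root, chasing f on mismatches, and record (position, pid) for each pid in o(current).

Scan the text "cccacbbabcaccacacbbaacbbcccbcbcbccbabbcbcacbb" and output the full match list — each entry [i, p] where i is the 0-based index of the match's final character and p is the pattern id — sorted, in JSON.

Build automaton:
Trie (insert patterns):
  n0 'ε': a→1 b→15 c→7
  n1 'a': a→2 c→12
  n2 'aa': a→3
  n3 'aaa': c→4
  n4 'aaac': b→5
  n5 'aaacb': b→6
  n6 'aaacbb': ·  [P0 ends]
  n7 'c': b→9 c→8
  n8 'cc': ·  [P1 ends]
  n9 'cb': b→10
  n10 'cbb': c→11
  n11 'cbbc': ·  [P2 ends]
  n12 'ac': b→13
  n13 'acb': b→14
  n14 'acbb': ·  [P3 ends]
  n15 'b': c→16
  n16 'bc': ·  [P4 ends]

BFS fail/out derivation:
  n1('a'): parent n0 fail=0; on 'a' 0 → fail=0;  out ∅∪∅=∅
  n7('c'): parent n0 fail=0; on 'c' 0 → fail=0;  out ∅∪∅=∅
  n15('b'): parent n0 fail=0; on 'b' 0 → fail=0;  out ∅∪∅=∅
  n2('aa'): parent n1 fail=0; on 'a' 0 → fail=1;  out ∅∪∅=∅
  n8('cc'): parent n7 fail=0; on 'c' 0 → fail=7;  out {1}∪∅={1}
  n9('cb'): parent n7 fail=0; on 'b' 0 → fail=15;  out ∅∪∅=∅
  n12('ac'): parent n1 fail=0; on 'c' 0 → fail=7;  out ∅∪∅=∅
  n16('bc'): parent n15 fail=0; on 'c' 0 → fail=7;  out {4}∪∅={4}
  n3('aaa'): parent n2 fail=1; on 'a' 1 → fail=2;  out ∅∪∅=∅
  n10('cbb'): parent n9 fail=15; on 'b' 15→0 → fail=15;  out ∅∪∅=∅
  n13('acb'): parent n12 fail=7; on 'b' 7 → fail=9;  out ∅∪∅=∅
  n4('aaac'): parent n3 fail=2; on 'c' 2→1 → fail=12;  out ∅∪∅=∅
  n11('cbbc'): parent n10 fail=15; on 'c' 15 → fail=16;  out {2}∪{4}={2,4}
  n14('acbb'): parent n13 fail=9; on 'b' 9 → fail=10;  out {3}∪∅={3}
  n5('aaacb'): parent n4 fail=12; on 'b' 12 → fail=13;  out ∅∪∅=∅
  n6('aaacbb'): parent n5 fail=13; on 'b' 13 → fail=14;  out {0}∪{3}={0,3}

Text stream:
[0] read 'c'  n0⇒n7
[1] read 'c'  n7⇒n8  ** P1@[0:1]
[2] read 'c'  n8⇒n8 (via fail)  ** P1@[1:2]
[3] read 'a'  n8⇒n1 (via fail)
[4] read 'c'  n1⇒n12
[5] read 'b'  n12⇒n13
[6] read 'b'  n13⇒n14  ** P3@[3:6]
[7] read 'a'  n14⇒n1 (via fail)
[8] read 'b'  n1⇒n15 (via fail)
[9] read 'c'  n15⇒n16  ** P4@[8:9]
[10] read 'a'  n16⇒n1 (via fail)
[11] read 'c'  n1⇒n12
[12] read 'c'  n12⇒n8 (via fail)  ** P1@[11:12]
[13] read 'a'  n8⇒n1 (via fail)
[14] read 'c'  n1⇒n12
[15] read 'a'  n12⇒n1 (via fail)
[16] read 'c'  n1⇒n12
[17] read 'b'  n12⇒n13
[18] read 'b'  n13⇒n14  ** P3@[15:18]
[19] read 'a'  n14⇒n1 (via fail)
[20] read 'a'  n1⇒n2
[21] read 'c'  n2⇒n12 (via fail)
[22] read 'b'  n12⇒n13
[23] read 'b'  n13⇒n14  ** P3@[20:23]
[24] read 'c'  n14⇒n11 (via fail)  ** P2@[21:24],P4@[23:24]
[25] read 'c'  n11⇒n8 (via fail)  ** P1@[24:25]
[26] read 'c'  n8⇒n8 (via fail)  ** P1@[25:26]
[27] read 'b'  n8⇒n9 (via fail)
[28] read 'c'  n9⇒n16 (via fail)  ** P4@[27:28]
[29] read 'b'  n16⇒n9 (via fail)
[30] read 'c'  n9⇒n16 (via fail)  ** P4@[29:30]
[31] read 'b'  n16⇒n9 (via fail)
[32] read 'c'  n9⇒n16 (via fail)  ** P4@[31:32]
[33] read 'c'  n16⇒n8 (via fail)  ** P1@[32:33]
[34] read 'b'  n8⇒n9 (via fail)
[35] read 'a'  n9⇒n1 (via fail)
[36] read 'b'  n1⇒n15 (via fail)
[37] read 'b'  n15⇒n15 (via fail)
[38] read 'c'  n15⇒n16  ** P4@[37:38]
[39] read 'b'  n16⇒n9 (via fail)
[40] read 'c'  n9⇒n16 (via fail)  ** P4@[39:40]
[41] read 'a'  n16⇒n1 (via fail)
[42] read 'c'  n1⇒n12
[43] read 'b'  n12⇒n13
[44] read 'b'  n13⇒n14  ** P3@[41:44]

All matches (sorted): [[1,1],[2,1],[6,3],[9,4],[12,1],[18,3],[23,3],[24,2],[24,4],[25,1],[26,1],[28,4],[30,4],[32,4],[33,1],[38,4],[40,4],[44,3]]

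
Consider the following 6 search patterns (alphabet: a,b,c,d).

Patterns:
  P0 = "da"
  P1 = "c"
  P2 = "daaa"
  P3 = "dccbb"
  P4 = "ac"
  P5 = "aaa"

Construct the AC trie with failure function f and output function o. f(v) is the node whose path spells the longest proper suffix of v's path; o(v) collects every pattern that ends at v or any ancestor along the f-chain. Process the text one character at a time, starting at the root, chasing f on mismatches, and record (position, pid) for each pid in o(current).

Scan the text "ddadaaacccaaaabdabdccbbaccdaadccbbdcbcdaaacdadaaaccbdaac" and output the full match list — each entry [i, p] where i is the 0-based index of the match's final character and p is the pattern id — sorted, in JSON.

Build:
Trie nodes:
  n0 'ε': a→10 c→3 d→1
  n1 'd': a→2 c→6
  n2 'da': a→4  [P0 ends]
  n3 'c': ·  [P1 ends]
  n4 'daa': a→5
  n5 'daaa': ·  [P2 ends]
  n6 'dc': c→7
  n7 'dcc': b→8
  n8 'dccb': b→9
  n9 'dccbb': ·  [P3 ends]
  n10 'a': a→12 c→11
  n11 'ac': ·  [P4 ends]
  n12 'aa': a→13
  n13 'aaa': ·  [P5 ends]

Failure links (BFS by depth):
  fail(1) 'd': from fail(0)=0 chase 'd': 0 ⇒ 0;  out=∅∪out(0)=∅
  fail(3) 'c': from fail(0)=0 chase 'c': 0 ⇒ 0;  out={1}∪out(0)={1}
  fail(10) 'a': from fail(0)=0 chase 'a': 0 ⇒ 0;  out=∅∪out(0)=∅
  fail(2) 'da': from fail(1)=0 chase 'a': 0 ⇒ 10;  out={0}∪out(10)={0}
  fail(6) 'dc': from fail(1)=0 chase 'c': 0 ⇒ 3;  out=∅∪out(3)={1}
  fail(11) 'ac': from fail(10)=0 chase 'c': 0 ⇒ 3;  out={4}∪out(3)={1,4}
  fail(12) 'aa': from fail(10)=0 chase 'a': 0 ⇒ 10;  out=∅∪out(10)=∅
  fail(4) 'daa': from fail(2)=10 chase 'a': 10 ⇒ 12;  out=∅∪out(12)=∅
  fail(7) 'dcc': from fail(6)=3 chase 'c': 3→0 ⇒ 3;  out=∅∪out(3)={1}
  fail(13) 'aaa': from fail(12)=10 chase 'a': 10 ⇒ 12;  out={5}∪out(12)={5}
  fail(5) 'daaa': from fail(4)=12 chase 'a': 12 ⇒ 13;  out={2}∪out(13)={2,5}
  fail(8) 'dccb': from fail(7)=3 chase 'b': 3→0 ⇒ 0;  out=∅∪out(0)=∅
  fail(9) 'dccbb': from fail(8)=0 chase 'b': 0 ⇒ 0;  out={3}∪out(0)={3}

Run:
i=0 'd': node 0→1
i=1 'd': node 1→1 (via fail)
i=2 'a': node 1→2  ** P0@[1:2]
i=3 'd': node 2→1 (via fail)
i=4 'a': node 1→2  ** P0@[3:4]
i=5 'a': node 2→4
i=6 'a': node 4→5  ** P2@[3:6],P5@[4:6]
i=7 'c': node 5→11 (via fail)  ** P1@[7:7],P4@[6:7]
i=8 'c': node 11→3 (via fail)  ** P1@[8:8]
i=9 'c': node 3→3 (via fail)  ** P1@[9:9]
i=10 'a': node 3→10 (via fail)
i=11 'a': node 10→12
i=12 'a': node 12→13  ** P5@[10:12]
i=13 'a': node 13→13 (via fail)  ** P5@[11:13]
i=14 'b': node 13→0 (via fail)
i=15 'd': node 0→1
i=16 'a': node 1→2  ** P0@[15:16]
i=17 'b': node 2→0 (via fail)
i=18 'd': node 0→1
i=19 'c': node 1→6  ** P1@[19:19]
i=20 'c': node 6→7  ** P1@[20:20]
i=21 'b': node 7→8
i=22 'b': node 8→9  ** P3@[18:22]
i=23 'a': node 9→10 (via fail)
i=24 'c': node 10→11  ** P1@[24:24],P4@[23:24]
i=25 'c': node 11→3 (via fail)  ** P1@[25:25]
i=26 'd': node 3→1 (via fail)
i=27 'a': node 1→2  ** P0@[26:27]
i=28 'a': node 2→4
i=29 'd': node 4→1 (via fail)
i=30 'c': node 1→6  ** P1@[30:30]
i=31 'c': node 6→7  ** P1@[31:31]
i=32 'b': node 7→8
i=33 'b': node 8→9  ** P3@[29:33]
i=34 'd': node 9→1 (via fail)
i=35 'c': node 1→6  ** P1@[35:35]
i=36 'b': node 6→0 (via fail)
i=37 'c': node 0→3  ** P1@[37:37]
i=38 'd': node 3→1 (via fail)
i=39 'a': node 1→2  ** P0@[38:39]
i=40 'a': node 2→4
i=41 'a': node 4→5  ** P2@[38:41],P5@[39:41]
i=42 'c': node 5→11 (via fail)  ** P1@[42:42],P4@[41:42]
i=43 'd': node 11→1 (via fail)
i=44 'a': node 1→2  ** P0@[43:44]
i=45 'd': node 2→1 (via fail)
i=46 'a': node 1→2  ** P0@[45:46]
i=47 'a': node 2→4
i=48 'a': node 4→5  ** P2@[45:48],P5@[46:48]
i=49 'c': node 5→11 (via fail)  ** P1@[49:49],P4@[48:49]
i=50 'c': node 11→3 (via fail)  ** P1@[50:50]
i=51 'b': node 3→0 (via fail)
i=52 'd': node 0→1
i=53 'a': node 1→2  ** P0@[52:53]
i=54 'a': node 2→4
i=55 'c': node 4→11 (via fail)  ** P1@[55:55],P4@[54:55]

Result: [[2,0],[4,0],[6,2],[6,5],[7,1],[7,4],[8,1],[9,1],[12,5],[13,5],[16,0],[19,1],[20,1],[22,3],[24,1],[24,4],[25,1],[27,0],[30,1],[31,1],[33,3],[35,1],[37,1],[39,0],[41,2],[41,5],[42,1],[42,4],[44,0],[46,0],[48,2],[48,5],[49,1],[49,4],[50,1],[53,0],[55,1],[55,4]]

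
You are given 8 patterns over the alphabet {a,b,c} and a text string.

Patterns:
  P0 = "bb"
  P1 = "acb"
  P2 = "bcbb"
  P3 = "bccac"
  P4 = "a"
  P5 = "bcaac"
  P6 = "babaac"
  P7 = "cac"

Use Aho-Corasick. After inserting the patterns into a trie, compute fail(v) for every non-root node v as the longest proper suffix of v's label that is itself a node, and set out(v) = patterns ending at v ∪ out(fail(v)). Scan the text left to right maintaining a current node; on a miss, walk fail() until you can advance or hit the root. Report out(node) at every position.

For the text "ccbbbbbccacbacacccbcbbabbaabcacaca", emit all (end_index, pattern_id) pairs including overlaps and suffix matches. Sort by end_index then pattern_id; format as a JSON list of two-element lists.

Build automaton:
Trie nodes:
  0='ε' goto a→3 b→1 c→20
  1='b' goto a→15 b→2 c→6
  2='bb' goto ·  [P0 ends]
  3='a' goto c→4  [P4 ends]
  4='ac' goto b→5
  5='acb' goto ·  [P1 ends]
  6='bc' goto a→12 b→7 c→9
  7='bcb' goto b→8
  8='bcbb' goto ·  [P2 ends]
  9='bcc' goto a→10
  10='bcca' goto c→11
  11='bccac' goto ·  [P3 ends]
  12='bca' goto a→13
  13='bcaa' goto c→14
  14='bcaac' goto ·  [P5 ends]
  15='ba' goto b→16
  16='bab' goto a→17
  17='baba' goto a→18
  18='babaa' goto c→19
  19='babaac' goto ·  [P6 ends]
  20='c' goto a→21
  21='ca' goto c→22
  22='cac' goto ·  [P7 ends]

Failure links (BFS by depth):
  n1('b'): parent n0 fail=0; on 'b' 0 → fail=0;  out ∅∪∅=∅
  n3('a'): parent n0 fail=0; on 'a' 0 → fail=0;  out {4}∪∅={4}
  n20('c'): parent n0 fail=0; on 'c' 0 → fail=0;  out ∅∪∅=∅
  n2('bb'): parent n1 fail=0; on 'b' 0 → fail=1;  out {0}∪∅={0}
  n4('ac'): parent n3 fail=0; on 'c' 0 → fail=20;  out ∅∪∅=∅
  n6('bc'): parent n1 fail=0; on 'c' 0 → fail=20;  out ∅∪∅=∅
  n15('ba'): parent n1 fail=0; on 'a' 0 → fail=3;  out ∅∪{4}={4}
  n21('ca'): parent n20 fail=0; on 'a' 0 → fail=3;  out ∅∪{4}={4}
  n5('acb'): parent n4 fail=20; on 'b' 20→0 → fail=1;  out {1}∪∅={1}
  n7('bcb'): parent n6 fail=20; on 'b' 20→0 → fail=1;  out ∅∪∅=∅
  n9('bcc'): parent n6 fail=20; on 'c' 20→0 → fail=20;  out ∅∪∅=∅
  n12('bca'): parent n6 fail=20; on 'a' 20 → fail=21;  out ∅∪{4}={4}
  n16('bab'): parent n15 fail=3; on 'b' 3→0 → fail=1;  out ∅∪∅=∅
  n22('cac'): parent n21 fail=3; on 'c' 3 → fail=4;  out {7}∪∅={7}
  n8('bcbb'): parent n7 fail=1; on 'b' 1 → fail=2;  out {2}∪{0}={0,2}
  n10('bcca'): parent n9 fail=20; on 'a' 20 → fail=21;  out ∅∪{4}={4}
  n13('bcaa'): parent n12 fail=21; on 'a' 21→3→0 → fail=3;  out ∅∪{4}={4}
  n17('baba'): parent n16 fail=1; on 'a' 1 → fail=15;  out ∅∪{4}={4}
  n11('bccac'): parent n10 fail=21; on 'c' 21 → fail=22;  out {3}∪{7}={3,7}
  n14('bcaac'): parent n13 fail=3; on 'c' 3 → fail=4;  out {5}∪∅={5}
  n18('babaa'): parent n17 fail=15; on 'a' 15→3→0 → fail=3;  out ∅∪{4}={4}
  n19('babaac'): parent n18 fail=3; on 'c' 3 → fail=4;  out {6}∪∅={6}

Scan:
i=0 'c': node 0→20
i=1 'c': node 20→20 (via fail)
i=2 'b': node 20→1 (via fail)
i=3 'b': node 1→2  emit P0@[2:3]
i=4 'b': node 2→2 (via fail)  emit P0@[3:4]
i=5 'b': node 2→2 (via fail)  emit P0@[4:5]
i=6 'b': node 2→2 (via fail)  emit P0@[5:6]
i=7 'c': node 2→6 (via fail)
i=8 'c': node 6→9
i=9 'a': node 9→10  emit P4@[9:9]
i=10 'c': node 10→11  emit P3@[6:10],P7@[8:10]
i=11 'b': node 11→5 (via fail)  emit P1@[9:11]
i=12 'a': node 5→15 (via fail)  emit P4@[12:12]
i=13 'c': node 15→4 (via fail)
i=14 'a': node 4→21 (via fail)  emit P4@[14:14]
i=15 'c': node 21→22  emit P7@[13:15]
i=16 'c': node 22→20 (via fail)
i=17 'c': node 20→20 (via fail)
i=18 'b': node 20→1 (via fail)
i=19 'c': node 1→6
i=20 'b': node 6→7
i=21 'b': node 7→8  emit P0@[20:21],P2@[18:21]
i=22 'a': node 8→15 (via fail)  emit P4@[22:22]
i=23 'b': node 15→16
i=24 'b': node 16→2 (via fail)  emit P0@[23:24]
i=25 'a': node 2→15 (via fail)  emit P4@[25:25]
i=26 'a': node 15→3 (via fail)  emit P4@[26:26]
i=27 'b': node 3→1 (via fail)
i=28 'c': node 1→6
i=29 'a': node 6→12  emit P4@[29:29]
i=30 'c': node 12→22 (via fail)  emit P7@[28:30]
i=31 'a': node 22→21 (via fail)  emit P4@[31:31]
i=32 'c': node 21→22  emit P7@[30:32]
i=33 'a': node 22→21 (via fail)  emit P4@[33:33]

Result: [[3,0],[4,0],[5,0],[6,0],[9,4],[10,3],[10,7],[11,1],[12,4],[14,4],[15,7],[21,0],[21,2],[22,4],[24,0],[25,4],[26,4],[29,4],[30,7],[31,4],[32,7],[33,4]]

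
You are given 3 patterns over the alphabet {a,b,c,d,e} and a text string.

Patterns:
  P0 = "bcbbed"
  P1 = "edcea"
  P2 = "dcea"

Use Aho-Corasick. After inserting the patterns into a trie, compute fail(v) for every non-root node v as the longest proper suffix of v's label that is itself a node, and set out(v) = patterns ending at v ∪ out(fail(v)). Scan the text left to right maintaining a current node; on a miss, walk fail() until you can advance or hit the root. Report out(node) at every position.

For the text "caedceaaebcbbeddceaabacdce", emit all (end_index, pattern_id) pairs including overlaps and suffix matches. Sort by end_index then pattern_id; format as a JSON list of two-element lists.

Build:
Trie (insert patterns):
  n0 'ε': b→1 d→12 e→7
  n1 'b': c→2
  n2 'bc': b→3
  n3 'bcb': b→4
  n4 'bcbb': e→5
  n5 'bcbbe': d→6
  n6 'bcbbed': ·  [P0 ends]
  n7 'e': d→8
  n8 'ed': c→9
  n9 'edc': e→10
  n10 'edce': a→11
  n11 'edcea': ·  [P1 ends]
  n12 'd': c→13
  n13 'dc': e→14
  n14 'dce': a→15
  n15 'dcea': ·  [P2 ends]

Failure links (BFS by depth):
  n1('b'): parent n0 fail=0; on 'b' 0 → fail=0;  out ∅∪∅=∅
  n7('e'): parent n0 fail=0; on 'e' 0 → fail=0;  out ∅∪∅=∅
  n12('d'): parent n0 fail=0; on 'd' 0 → fail=0;  out ∅∪∅=∅
  n2('bc'): parent n1 fail=0; on 'c' 0 → fail=0;  out ∅∪∅=∅
  n8('ed'): parent n7 fail=0; on 'd' 0 → fail=12;  out ∅∪∅=∅
  n13('dc'): parent n12 fail=0; on 'c' 0 → fail=0;  out ∅∪∅=∅
  n3('bcb'): parent n2 fail=0; on 'b' 0 → fail=1;  out ∅∪∅=∅
  n9('edc'): parent n8 fail=12; on 'c' 12 → fail=13;  out ∅∪∅=∅
  n14('dce'): parent n13 fail=0; on 'e' 0 → fail=7;  out ∅∪∅=∅
  n4('bcbb'): parent n3 fail=1; on 'b' 1→0 → fail=1;  out ∅∪∅=∅
  n10('edce'): parent n9 fail=13; on 'e' 13 → fail=14;  out ∅∪∅=∅
  n15('dcea'): parent n14 fail=7; on 'a' 7→0 → fail=0;  out {2}∪∅={2}
  n5('bcbbe'): parent n4 fail=1; on 'e' 1→0 → fail=7;  out ∅∪∅=∅
  n11('edcea'): parent n10 fail=14; on 'a' 14 → fail=15;  out {1}∪{2}={1,2}
  n6('bcbbed'): parent n5 fail=7; on 'd' 7 → fail=8;  out {0}∪∅={0}

Scan:
[0] read 'c'  n0⇒n0
[1] read 'a'  n0⇒n0
[2] read 'e'  n0⇒n7
[3] read 'd'  n7⇒n8
[4] read 'c'  n8⇒n9
[5] read 'e'  n9⇒n10
[6] read 'a'  n10⇒n11  emit P1@[2:6],P2@[3:6]
[7] read 'a'  n11⇒n0 (fail-walked)
[8] read 'e'  n0⇒n7
[9] read 'b'  n7⇒n1 (fail-walked)
[10] read 'c'  n1⇒n2
[11] read 'b'  n2⇒n3
[12] read 'b'  n3⇒n4
[13] read 'e'  n4⇒n5
[14] read 'd'  n5⇒n6  emit P0@[9:14]
[15] read 'd'  n6⇒n12 (fail-walked)
[16] read 'c'  n12⇒n13
[17] read 'e'  n13⇒n14
[18] read 'a'  n14⇒n15  emit P2@[15:18]
[19] read 'a'  n15⇒n0 (fail-walked)
[20] read 'b'  n0⇒n1
[21] read 'a'  n1⇒n0 (fail-walked)
[22] read 'c'  n0⇒n0
[23] read 'd'  n0⇒n12
[24] read 'c'  n12⇒n13
[25] read 'e'  n13⇒n14

All matches (sorted): [[6,1],[6,2],[14,0],[18,2]]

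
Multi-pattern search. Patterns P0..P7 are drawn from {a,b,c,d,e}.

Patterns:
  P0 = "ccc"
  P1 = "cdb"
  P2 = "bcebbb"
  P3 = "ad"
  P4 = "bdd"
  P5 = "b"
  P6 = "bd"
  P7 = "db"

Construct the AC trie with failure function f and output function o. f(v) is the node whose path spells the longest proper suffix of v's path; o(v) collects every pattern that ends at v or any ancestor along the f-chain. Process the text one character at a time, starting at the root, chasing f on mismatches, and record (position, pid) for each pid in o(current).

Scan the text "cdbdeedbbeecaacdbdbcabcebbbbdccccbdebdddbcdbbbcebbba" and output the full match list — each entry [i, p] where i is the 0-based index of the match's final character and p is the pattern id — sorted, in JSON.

Build automaton:
Trie (insert patterns):
  n0 'ε': a→12 b→6 c→1 d→16
  n1 'c': c→2 d→4
  n2 'cc': c→3
  n3 'ccc': ·  ←P0
  n4 'cd': b→5
  n5 'cdb': ·  ←P1
  n6 'b': c→7 d→14  ←P5
  n7 'bc': e→8
  n8 'bce': b→9
  n9 'bceb': b→10
  n10 'bcebb': b→11
  n11 'bcebbb': ·  ←P2
  n12 'a': d→13
  n13 'ad': ·  ←P3
  n14 'bd': d→15  ←P6
  n15 'bdd': ·  ←P4
  n16 'd': b→17
  n17 'db': ·  ←P7

BFS fail/out derivation:
  n1('c'): parent n0 fail=0; on 'c' 0 → fail=0;  out ∅∪∅=∅
  n6('b'): parent n0 fail=0; on 'b' 0 → fail=0;  out {5}∪∅={5}
  n12('a'): parent n0 fail=0; on 'a' 0 → fail=0;  out ∅∪∅=∅
  n16('d'): parent n0 fail=0; on 'd' 0 → fail=0;  out ∅∪∅=∅
  n2('cc'): parent n1 fail=0; on 'c' 0 → fail=1;  out ∅∪∅=∅
  n4('cd'): parent n1 fail=0; on 'd' 0 → fail=16;  out ∅∪∅=∅
  n7('bc'): parent n6 fail=0; on 'c' 0 → fail=1;  out ∅∪∅=∅
  n13('ad'): parent n12 fail=0; on 'd' 0 → fail=16;  out {3}∪∅={3}
  n14('bd'): parent n6 fail=0; on 'd' 0 → fail=16;  out {6}∪∅={6}
  n17('db'): parent n16 fail=0; on 'b' 0 → fail=6;  out {7}∪{5}={5,7}
  n3('ccc'): parent n2 fail=1; on 'c' 1 → fail=2;  out {0}∪∅={0}
  n5('cdb'): parent n4 fail=16; on 'b' 16 → fail=17;  out {1}∪{5,7}={1,5,7}
  n8('bce'): parent n7 fail=1; on 'e' 1→0 → fail=0;  out ∅∪∅=∅
  n15('bdd'): parent n14 fail=16; on 'd' 16→0 → fail=16;  out {4}∪∅={4}
  n9('bceb'): parent n8 fail=0; on 'b' 0 → fail=6;  out ∅∪{5}={5}
  n10('bcebb'): parent n9 fail=6; on 'b' 6→0 → fail=6;  out ∅∪{5}={5}
  n11('bcebbb'): parent n10 fail=6; on 'b' 6→0 → fail=6;  out {2}∪{5}={2,5}

Scan:
i=0 'c': node 0→1
i=1 'd': node 1→4
i=2 'b': node 4→5  ** P1@[0:2],P5@[2:2],P7@[1:2]
i=3 'd': node 5→14 (fail-walked)  ** P6@[2:3]
i=4 'e': node 14→0 (fail-walked)
i=5 'e': node 0→0
i=6 'd': node 0→16
i=7 'b': node 16→17  ** P5@[7:7],P7@[6:7]
i=8 'b': node 17→6 (fail-walked)  ** P5@[8:8]
i=9 'e': node 6→0 (fail-walked)
i=10 'e': node 0→0
i=11 'c': node 0→1
i=12 'a': node 1→12 (fail-walked)
i=13 'a': node 12→12 (fail-walked)
i=14 'c': node 12→1 (fail-walked)
i=15 'd': node 1→4
i=16 'b': node 4→5  ** P1@[14:16],P5@[16:16],P7@[15:16]
i=17 'd': node 5→14 (fail-walked)  ** P6@[16:17]
i=18 'b': node 14→17 (fail-walked)  ** P5@[18:18],P7@[17:18]
i=19 'c': node 17→7 (fail-walked)
i=20 'a': node 7→12 (fail-walked)
i=21 'b': node 12→6 (fail-walked)  ** P5@[21:21]
i=22 'c': node 6→7
i=23 'e': node 7→8
i=24 'b': node 8→9  ** P5@[24:24]
i=25 'b': node 9→10  ** P5@[25:25]
i=26 'b': node 10→11  ** P2@[21:26],P5@[26:26]
i=27 'b': node 11→6 (fail-walked)  ** P5@[27:27]
i=28 'd': node 6→14  ** P6@[27:28]
i=29 'c': node 14→1 (fail-walked)
i=30 'c': node 1→2
i=31 'c': node 2→3  ** P0@[29:31]
i=32 'c': node 3→3 (fail-walked)  ** P0@[30:32]
i=33 'b': node 3→6 (fail-walked)  ** P5@[33:33]
i=34 'd': node 6→14  ** P6@[33:34]
i=35 'e': node 14→0 (fail-walked)
i=36 'b': node 0→6  ** P5@[36:36]
i=37 'd': node 6→14  ** P6@[36:37]
i=38 'd': node 14→15  ** P4@[36:38]
i=39 'd': node 15→16 (fail-walked)
i=40 'b': node 16→17  ** P5@[40:40],P7@[39:40]
i=41 'c': node 17→7 (fail-walked)
i=42 'd': node 7→4 (fail-walked)
i=43 'b': node 4→5  ** P1@[41:43],P5@[43:43],P7@[42:43]
i=44 'b': node 5→6 (fail-walked)  ** P5@[44:44]
i=45 'b': node 6→6 (fail-walked)  ** P5@[45:45]
i=46 'c': node 6→7
i=47 'e': node 7→8
i=48 'b': node 8→9  ** P5@[48:48]
i=49 'b': node 9→10  ** P5@[49:49]
i=50 'b': node 10→11  ** P2@[45:50],P5@[50:50]
i=51 'a': node 11→12 (fail-walked)

Result: [[2,1],[2,5],[2,7],[3,6],[7,5],[7,7],[8,5],[16,1],[16,5],[16,7],[17,6],[18,5],[18,7],[21,5],[24,5],[25,5],[26,2],[26,5],[27,5],[28,6],[31,0],[32,0],[33,5],[34,6],[36,5],[37,6],[38,4],[40,5],[40,7],[43,1],[43,5],[43,7],[44,5],[45,5],[48,5],[49,5],[50,2],[50,5]]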